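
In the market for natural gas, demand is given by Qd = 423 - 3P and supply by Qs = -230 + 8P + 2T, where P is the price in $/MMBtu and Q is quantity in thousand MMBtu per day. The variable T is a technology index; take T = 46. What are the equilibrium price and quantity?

With T = 46, supply is Qs = -138 + 8P.
At equilibrium Qd = Qs, so 423 - 3P = -138 + 8P; collecting terms, 561 = 11P and P* = 51.
Then Q* = 423 - 3(51) = 270.

P* = 51, Q* = 270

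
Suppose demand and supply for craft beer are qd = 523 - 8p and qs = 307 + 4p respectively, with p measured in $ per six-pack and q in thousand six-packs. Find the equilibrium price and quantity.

p* = 18, q* = 379

Equating demand and supply, 523 - 8p = 307 + 4p gives 12p = 216, so p* = 18.
Then q* = 523 - 8(18) = 379.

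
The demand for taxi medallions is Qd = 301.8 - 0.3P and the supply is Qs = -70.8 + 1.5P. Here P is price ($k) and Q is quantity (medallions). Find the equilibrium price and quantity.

The market clears where 301.8 - 0.3P = -70.8 + 1.5P. Rearranging, 1.8P = 372.6, hence P* = 207.
Then Q* = 301.8 - 0.3(207) = 239.7.

P* = 207, Q* = 239.7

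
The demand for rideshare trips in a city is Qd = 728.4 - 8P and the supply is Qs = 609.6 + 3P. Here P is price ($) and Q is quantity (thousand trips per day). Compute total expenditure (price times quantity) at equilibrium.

Equating demand and supply, 728.4 - 8P = 609.6 + 3P gives 11P = 118.8, so P* = 10.8.
Plugging P* into demand: Q* = 728.4 - 8(10.8) = 642.
Total expenditure = P* × Q* = 10.8 × 642 = 6933.6.

Total expenditure = 6933.6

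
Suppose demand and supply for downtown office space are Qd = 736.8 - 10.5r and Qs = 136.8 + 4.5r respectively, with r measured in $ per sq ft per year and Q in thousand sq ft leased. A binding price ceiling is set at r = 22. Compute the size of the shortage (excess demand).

Shortage = 270

With r fixed at 22, quantity demanded is 505.8 and quantity supplied is 235.8.
Shortage = Qd - Qs = 505.8 - 235.8 = 270.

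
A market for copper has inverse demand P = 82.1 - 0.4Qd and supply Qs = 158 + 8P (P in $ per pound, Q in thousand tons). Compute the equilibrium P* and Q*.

Inverting to quantity form: Qd = 205.25 - 2.5P.
At equilibrium Qd = Qs, so 205.25 - 2.5P = 158 + 8P; collecting terms, 47.25 = 10.5P and P* = 4.5.
Then Q* = 205.25 - 2.5(4.5) = 194.

P* = 4.5, Q* = 194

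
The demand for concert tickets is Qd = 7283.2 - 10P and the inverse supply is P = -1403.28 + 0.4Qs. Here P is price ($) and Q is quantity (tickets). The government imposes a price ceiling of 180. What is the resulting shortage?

Rewriting in direct form: Qs = 3508.2 + 2.5P.
Evaluating both curves at the ceiling price 180 gives Qd = 5483.2, Qs = 3958.2.
Shortage = Qd - Qs = 5483.2 - 3958.2 = 1525.

Shortage = 1525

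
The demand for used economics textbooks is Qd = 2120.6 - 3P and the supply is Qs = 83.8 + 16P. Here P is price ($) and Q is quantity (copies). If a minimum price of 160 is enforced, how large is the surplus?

Surplus = 1003.2

At P = 160: Qd = 1640.6 and Qs = 2643.8.
Surplus = Qs - Qd = 2643.8 - 1640.6 = 1003.2.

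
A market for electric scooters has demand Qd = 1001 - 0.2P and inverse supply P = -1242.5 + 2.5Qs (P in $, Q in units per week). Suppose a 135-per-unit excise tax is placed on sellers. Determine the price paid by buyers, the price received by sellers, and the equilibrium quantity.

P_b = 930, P_s = 795, Q = 815

Rewriting in direct form: Qs = 497 + 0.4P.
With a tax of 135 on sellers, they supply based on the net price P_s = P_b - 135, so Qs = 443 + 0.4P_b.
Equate demand and the shifted supply: 1001 - 0.2P_b = 443 + 0.4P_b, giving 0.6P_b = 558, so P_b = 930.
Then P_s = 930 - 135 = 795 and Q = 1001 - 0.2(930) = 815.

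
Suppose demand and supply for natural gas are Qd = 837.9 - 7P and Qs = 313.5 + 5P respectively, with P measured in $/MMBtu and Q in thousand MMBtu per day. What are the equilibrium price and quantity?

Equating demand and supply, 837.9 - 7P = 313.5 + 5P gives 12P = 524.4, so P* = 43.7.
Then Q* = 837.9 - 7(43.7) = 532.

P* = 43.7, Q* = 532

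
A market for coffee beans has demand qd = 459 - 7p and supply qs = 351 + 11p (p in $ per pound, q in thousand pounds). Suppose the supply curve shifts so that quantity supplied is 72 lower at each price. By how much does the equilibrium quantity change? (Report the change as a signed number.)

At equilibrium qd = qs, so 459 - 7p = 351 + 11p; collecting terms, 108 = 18p and p* = 6.
Then q* = 459 - 7(6) = 417.
After the shift, supply is qs = 279 + 11p.
New equilibrium: 180 = 18p, so p = 10 and q = 389.
Δq = 389 - 417 = -28.

Δq = -28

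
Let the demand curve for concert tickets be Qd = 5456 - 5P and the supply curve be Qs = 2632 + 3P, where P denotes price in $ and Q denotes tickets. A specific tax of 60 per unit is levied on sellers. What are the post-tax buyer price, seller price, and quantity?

With a tax of 60 on sellers, they supply based on the net price P_s = P_b - 60, so Qs = 2452 + 3P_b.
Equate demand and the shifted supply: 5456 - 5P_b = 2452 + 3P_b, giving 8P_b = 3004, so P_b = 375.5.
Then P_s = 375.5 - 60 = 315.5 and Q = 5456 - 5(375.5) = 3578.5.

P_b = 375.5, P_s = 315.5, Q = 3578.5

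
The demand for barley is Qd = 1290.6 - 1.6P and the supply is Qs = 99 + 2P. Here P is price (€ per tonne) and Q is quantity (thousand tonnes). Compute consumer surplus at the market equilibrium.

The market clears where 1290.6 - 1.6P = 99 + 2P. Rearranging, 3.6P = 1191.6, hence P* = 331.
Substitute back: Q* = 1290.6 - 1.6(331) = 761.
Demand choke price (Qd = 0): P = 1290.6/1.6 = 806.625. Consumer surplus = ½ × (806.625 - 331) × 761 = 180975.3125.

Consumer surplus = 180975.3125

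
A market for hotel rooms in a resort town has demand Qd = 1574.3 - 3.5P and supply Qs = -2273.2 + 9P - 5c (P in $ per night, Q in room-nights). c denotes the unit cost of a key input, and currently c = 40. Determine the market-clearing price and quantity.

P* = 323.8, Q* = 441

With c = 40, supply is Qs = -2473.2 + 9P.
The market clears where 1574.3 - 3.5P = -2473.2 + 9P. Rearranging, 12.5P = 4047.5, hence P* = 323.8.
Plugging P* into demand: Q* = 1574.3 - 3.5(323.8) = 441.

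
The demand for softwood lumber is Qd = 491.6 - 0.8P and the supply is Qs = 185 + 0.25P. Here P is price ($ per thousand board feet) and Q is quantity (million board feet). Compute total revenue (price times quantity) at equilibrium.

At equilibrium Qd = Qs, so 491.6 - 0.8P = 185 + 0.25P; collecting terms, 306.6 = 1.05P and P* = 292.
From the demand curve, Q* = 491.6 - 0.8(292) = 258.
Total revenue = P* × Q* = 292 × 258 = 75336.

Total revenue = 75336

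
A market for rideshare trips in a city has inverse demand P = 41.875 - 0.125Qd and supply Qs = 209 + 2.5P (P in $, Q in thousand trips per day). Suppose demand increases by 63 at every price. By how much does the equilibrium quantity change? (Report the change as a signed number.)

ΔQ = 15

Rewriting in direct form: Qd = 335 - 8P.
At equilibrium Qd = Qs, so 335 - 8P = 209 + 2.5P; collecting terms, 126 = 10.5P and P* = 12.
From the demand curve, Q* = 335 - 8(12) = 239.
After the shift, demand is Qd = 398 - 8P.
The new intersection has 189 = 10.5P, i.e. P = 18, Q = 254.
ΔQ = 254 - 239 = 15.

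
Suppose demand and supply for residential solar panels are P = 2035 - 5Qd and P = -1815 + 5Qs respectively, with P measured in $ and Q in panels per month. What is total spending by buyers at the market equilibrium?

Total spending by buyers = 42350

Inverting to quantity form: Qd = 407 - 0.2P and Qs = 363 + 0.2P.
Set Qd = Qs: 407 - 0.2P = 363 + 0.2P, so 44 = 0.4P and P* = 110.
Then Q* = 407 - 0.2(110) = 385.
Total spending by buyers = P* × Q* = 110 × 385 = 42350.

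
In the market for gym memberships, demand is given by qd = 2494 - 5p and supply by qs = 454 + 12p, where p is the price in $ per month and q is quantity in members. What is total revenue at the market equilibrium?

At equilibrium qd = qs, so 2494 - 5p = 454 + 12p; collecting terms, 2040 = 17p and p* = 120.
Then q* = 2494 - 5(120) = 1894.
Total revenue = p* × q* = 120 × 1894 = 227280.

Total revenue = 227280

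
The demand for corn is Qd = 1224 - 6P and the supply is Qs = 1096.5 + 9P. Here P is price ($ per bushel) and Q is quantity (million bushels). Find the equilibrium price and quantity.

The market clears where 1224 - 6P = 1096.5 + 9P. Rearranging, 15P = 127.5, hence P* = 8.5.
From the demand curve, Q* = 1224 - 6(8.5) = 1173.

P* = 8.5, Q* = 1173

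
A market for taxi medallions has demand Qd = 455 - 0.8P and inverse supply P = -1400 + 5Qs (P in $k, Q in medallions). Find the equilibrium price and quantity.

Solving each curve for Q: Qs = 280 + 0.2P.
The market clears where 455 - 0.8P = 280 + 0.2P. Rearranging, P = 175, hence P* = 175.
Then Q* = 455 - 0.8(175) = 315.

P* = 175, Q* = 315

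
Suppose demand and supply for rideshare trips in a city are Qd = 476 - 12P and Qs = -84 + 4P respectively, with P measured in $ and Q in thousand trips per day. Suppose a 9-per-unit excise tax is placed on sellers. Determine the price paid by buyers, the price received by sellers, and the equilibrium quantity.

With a tax of 9 on sellers, they supply based on the net price P_s = P_b - 9, so Qs = -120 + 4P_b.
Market clearing requires 476 - 12P_b = -120 + 4P_b; hence 596 = 16P_b and P_b = 37.25.
Then P_s = 37.25 - 9 = 28.25 and Q = 476 - 12(37.25) = 29.

P_b = 37.25, P_s = 28.25, Q = 29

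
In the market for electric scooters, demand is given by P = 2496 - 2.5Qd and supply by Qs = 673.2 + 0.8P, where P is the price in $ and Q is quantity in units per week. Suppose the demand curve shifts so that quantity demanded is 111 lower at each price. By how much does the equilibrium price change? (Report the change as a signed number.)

ΔP = -92.5

Inverting to quantity form: Qd = 998.4 - 0.4P.
Set Qd = Qs: 998.4 - 0.4P = 673.2 + 0.8P, so 325.2 = 1.2P and P* = 271.
From the demand curve, Q* = 998.4 - 0.4(271) = 890.
After the shift, demand is Qd = 887.4 - 0.4P.
New equilibrium: 214.2 = 1.2P, so P = 178.5 and Q = 816.
ΔP = 178.5 - 271 = -92.5.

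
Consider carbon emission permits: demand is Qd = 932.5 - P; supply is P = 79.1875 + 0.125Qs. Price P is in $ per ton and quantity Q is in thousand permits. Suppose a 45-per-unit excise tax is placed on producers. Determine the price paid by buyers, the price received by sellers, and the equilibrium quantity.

P_b = 214, P_s = 169, Q = 718.5

Inverting to quantity form: Qs = -633.5 + 8P.
Producers keep P_s = P_b - 45 per unit, so supply in terms of the buyer price is Qs = -993.5 + 8P_b.
Equate demand and the shifted supply: 932.5 - P_b = -993.5 + 8P_b, giving 9P_b = 1926, so P_b = 214.
Then P_s = 214 - 45 = 169 and Q = 932.5 - 214 = 718.5.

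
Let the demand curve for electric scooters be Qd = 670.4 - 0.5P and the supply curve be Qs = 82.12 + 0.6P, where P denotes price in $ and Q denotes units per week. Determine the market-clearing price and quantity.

At equilibrium Qd = Qs, so 670.4 - 0.5P = 82.12 + 0.6P; collecting terms, 588.28 = 1.1P and P* = 534.8.
Substitute back: Q* = 670.4 - 0.5(534.8) = 403.

P* = 534.8, Q* = 403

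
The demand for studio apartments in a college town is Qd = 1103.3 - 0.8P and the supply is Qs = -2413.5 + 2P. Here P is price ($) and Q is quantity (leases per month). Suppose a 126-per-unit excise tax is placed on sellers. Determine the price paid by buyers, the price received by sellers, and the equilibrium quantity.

P_b = 1346, P_s = 1220, Q = 26.5

The tax drives a wedge P_b - P_s = 126. Substituting P_s = P_b - 126 into supply: Qs = -2665.5 + 2P_b.
Set Qd = Qs: 1103.3 - 0.8P_b = -2665.5 + 2P_b, so 3768.8 = 2.8P_b and P_b = 1346.
Then P_s = 1346 - 126 = 1220 and Q = 1103.3 - 0.8(1346) = 26.5.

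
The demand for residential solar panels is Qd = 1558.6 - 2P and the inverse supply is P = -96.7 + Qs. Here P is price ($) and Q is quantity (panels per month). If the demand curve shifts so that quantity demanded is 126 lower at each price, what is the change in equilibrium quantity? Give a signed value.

ΔQ = -42

In direct form, Qs = 96.7 + P.
Set Qd = Qs: 1558.6 - 2P = 96.7 + P, so 1461.9 = 3P and P* = 487.3.
Then Q* = 1558.6 - 2(487.3) = 584.
After the shift, demand is Qd = 1432.6 - 2P.
New equilibrium: 1335.9 = 3P, so P = 445.3 and Q = 542.
ΔQ = 542 - 584 = -42.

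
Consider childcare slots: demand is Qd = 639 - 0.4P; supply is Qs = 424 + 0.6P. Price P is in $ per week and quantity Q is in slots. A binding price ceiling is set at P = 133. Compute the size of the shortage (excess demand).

At P = 133: Qd = 585.8 and Qs = 503.8.
Shortage = Qd - Qs = 585.8 - 503.8 = 82.

Shortage = 82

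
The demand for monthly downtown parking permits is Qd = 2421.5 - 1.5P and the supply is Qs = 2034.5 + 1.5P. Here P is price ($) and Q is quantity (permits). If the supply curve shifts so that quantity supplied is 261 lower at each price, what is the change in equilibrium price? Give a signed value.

The market clears where 2421.5 - 1.5P = 2034.5 + 1.5P. Rearranging, 3P = 387, hence P* = 129.
Then Q* = 2421.5 - 1.5(129) = 2228.
After the shift, supply is Qs = 1773.5 + 1.5P.
Re-solving, 3P = 648 gives P = 216 and Q = 2097.5.
ΔP = 216 - 129 = 87.

ΔP = 87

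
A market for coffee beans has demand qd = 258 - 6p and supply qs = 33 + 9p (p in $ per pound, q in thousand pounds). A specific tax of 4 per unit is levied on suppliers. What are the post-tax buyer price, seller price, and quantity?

The tax drives a wedge p_b - p_s = 4. Substituting p_s = p_b - 4 into supply: qs = -3 + 9p_b.
Equate demand and the shifted supply: 258 - 6p_b = -3 + 9p_b, giving 15p_b = 261, so p_b = 17.4.
Then p_s = 17.4 - 4 = 13.4 and q = 258 - 6(17.4) = 153.6.

p_b = 17.4, p_s = 13.4, q = 153.6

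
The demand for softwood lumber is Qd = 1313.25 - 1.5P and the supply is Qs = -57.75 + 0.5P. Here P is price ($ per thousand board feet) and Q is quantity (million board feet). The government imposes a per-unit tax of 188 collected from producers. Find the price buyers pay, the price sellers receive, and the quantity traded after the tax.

P_b = 732.5, P_s = 544.5, Q = 214.5

With a tax of 188 on producers, they supply based on the net price P_s = P_b - 188, so Qs = -151.75 + 0.5P_b.
Market clearing requires 1313.25 - 1.5P_b = -151.75 + 0.5P_b; hence 1465 = 2P_b and P_b = 732.5.
Then P_s = 732.5 - 188 = 544.5 and Q = 1313.25 - 1.5(732.5) = 214.5.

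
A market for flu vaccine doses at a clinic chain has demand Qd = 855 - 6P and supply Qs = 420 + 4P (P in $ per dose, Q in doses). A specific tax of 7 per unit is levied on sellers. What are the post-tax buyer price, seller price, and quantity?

P_b = 46.3, P_s = 39.3, Q = 577.2

The tax drives a wedge P_b - P_s = 7. Substituting P_s = P_b - 7 into supply: Qs = 392 + 4P_b.
Equate demand and the shifted supply: 855 - 6P_b = 392 + 4P_b, giving 10P_b = 463, so P_b = 46.3.
So P_s = 39.3 and the quantity traded is Q = 855 - 6(46.3) = 577.2.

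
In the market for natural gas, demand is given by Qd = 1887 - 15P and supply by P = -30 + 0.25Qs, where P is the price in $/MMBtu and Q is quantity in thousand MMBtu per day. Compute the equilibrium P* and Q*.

Solving each curve for Q: Qs = 120 + 4P.
Equating demand and supply, 1887 - 15P = 120 + 4P gives 19P = 1767, so P* = 93.
Then Q* = 1887 - 15(93) = 492.

P* = 93, Q* = 492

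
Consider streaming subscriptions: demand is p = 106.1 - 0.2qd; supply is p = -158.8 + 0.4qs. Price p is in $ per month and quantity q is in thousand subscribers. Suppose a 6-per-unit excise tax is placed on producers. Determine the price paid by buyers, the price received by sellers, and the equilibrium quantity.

Rewriting in direct form: qd = 530.5 - 5p and qs = 397 + 2.5p.
Producers keep p_s = p_b - 6 per unit, so supply in terms of the buyer price is qs = 382 + 2.5p_b.
Equate demand and the shifted supply: 530.5 - 5p_b = 382 + 2.5p_b, giving 7.5p_b = 148.5, so p_b = 19.8.
Then p_s = 19.8 - 6 = 13.8 and q = 530.5 - 5(19.8) = 431.5.

p_b = 19.8, p_s = 13.8, q = 431.5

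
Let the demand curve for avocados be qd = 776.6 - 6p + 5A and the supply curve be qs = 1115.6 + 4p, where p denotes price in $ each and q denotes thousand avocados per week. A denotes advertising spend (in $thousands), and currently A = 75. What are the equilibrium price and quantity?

p* = 3.6, q* = 1130

With A = 75, demand is qd = 1151.6 - 6p.
Set qd = qs: 1151.6 - 6p = 1115.6 + 4p, so 36 = 10p and p* = 3.6.
From the demand curve, q* = 1151.6 - 6(3.6) = 1130.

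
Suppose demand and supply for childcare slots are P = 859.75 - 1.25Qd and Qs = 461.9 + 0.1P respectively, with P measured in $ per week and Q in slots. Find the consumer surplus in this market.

Consumer surplus = 148230.625

Solving each curve for Q: Qd = 687.8 - 0.8P.
Set Qd = Qs: 687.8 - 0.8P = 461.9 + 0.1P, so 225.9 = 0.9P and P* = 251.
Plugging P* into demand: Q* = 687.8 - 0.8(251) = 487.
Demand choke price (Qd = 0): P = 687.8/0.8 = 859.75. Consumer surplus = ½ × (859.75 - 251) × 487 = 148230.625.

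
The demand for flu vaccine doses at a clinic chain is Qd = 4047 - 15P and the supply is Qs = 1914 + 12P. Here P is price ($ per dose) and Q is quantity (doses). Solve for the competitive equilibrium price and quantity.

P* = 79, Q* = 2862

The market clears where 4047 - 15P = 1914 + 12P. Rearranging, 27P = 2133, hence P* = 79.
From the demand curve, Q* = 4047 - 15(79) = 2862.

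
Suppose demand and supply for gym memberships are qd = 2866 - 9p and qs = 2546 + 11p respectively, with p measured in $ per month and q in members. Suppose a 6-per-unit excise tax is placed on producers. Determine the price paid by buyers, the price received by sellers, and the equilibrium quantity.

p_b = 19.3, p_s = 13.3, q = 2692.3

Producers keep p_s = p_b - 6 per unit, so supply in terms of the buyer price is qs = 2480 + 11p_b.
Set qd = qs: 2866 - 9p_b = 2480 + 11p_b, so 386 = 20p_b and p_b = 19.3.
Then p_s = 19.3 - 6 = 13.3 and q = 2866 - 9(19.3) = 2692.3.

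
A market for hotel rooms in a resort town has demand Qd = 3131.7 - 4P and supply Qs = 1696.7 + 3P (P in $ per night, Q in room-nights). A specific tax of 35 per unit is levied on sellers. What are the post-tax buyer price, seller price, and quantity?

The tax drives a wedge P_b - P_s = 35. Substituting P_s = P_b - 35 into supply: Qs = 1591.7 + 3P_b.
Set Qd = Qs: 3131.7 - 4P_b = 1591.7 + 3P_b, so 1540 = 7P_b and P_b = 220.
So P_s = 185 and the quantity traded is Q = 3131.7 - 4(220) = 2251.7.

P_b = 220, P_s = 185, Q = 2251.7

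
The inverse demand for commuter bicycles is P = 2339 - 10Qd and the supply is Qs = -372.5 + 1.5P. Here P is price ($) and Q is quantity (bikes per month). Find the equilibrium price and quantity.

Inverting to quantity form: Qd = 233.9 - 0.1P.
Equating demand and supply, 233.9 - 0.1P = -372.5 + 1.5P gives 1.6P = 606.4, so P* = 379.
From the demand curve, Q* = 233.9 - 0.1(379) = 196.

P* = 379, Q* = 196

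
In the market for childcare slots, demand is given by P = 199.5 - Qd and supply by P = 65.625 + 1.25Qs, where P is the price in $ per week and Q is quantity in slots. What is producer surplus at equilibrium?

Producer surplus = 2212.65625

Inverting to quantity form: Qd = 199.5 - P and Qs = -52.5 + 0.8P.
Equating demand and supply, 199.5 - P = -52.5 + 0.8P gives 1.8P = 252, so P* = 140.
Then Q* = 199.5 - 140 = 59.5.
Supply choke price (Qs = 0): P = 65.625. Producer surplus = ½ × (140 - 65.625) × 59.5 = 2212.65625.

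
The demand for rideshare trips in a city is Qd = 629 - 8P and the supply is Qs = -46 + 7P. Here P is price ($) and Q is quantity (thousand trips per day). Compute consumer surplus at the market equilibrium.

The market clears where 629 - 8P = -46 + 7P. Rearranging, 15P = 675, hence P* = 45.
Substitute back: Q* = 629 - 8(45) = 269.
Demand choke price (Qd = 0): P = 629/8 = 78.625. Consumer surplus = ½ × (78.625 - 45) × 269 = 4522.5625.

Consumer surplus = 4522.5625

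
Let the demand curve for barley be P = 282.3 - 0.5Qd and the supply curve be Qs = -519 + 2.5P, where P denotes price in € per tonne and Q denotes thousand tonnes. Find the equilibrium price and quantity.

P* = 240.8, Q* = 83

Rewriting in direct form: Qd = 564.6 - 2P.
Set Qd = Qs: 564.6 - 2P = -519 + 2.5P, so 1083.6 = 4.5P and P* = 240.8.
Then Q* = 564.6 - 2(240.8) = 83.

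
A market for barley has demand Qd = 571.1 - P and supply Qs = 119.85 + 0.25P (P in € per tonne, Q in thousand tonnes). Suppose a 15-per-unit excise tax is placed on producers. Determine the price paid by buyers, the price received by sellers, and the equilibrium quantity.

P_b = 364, P_s = 349, Q = 207.1

The tax drives a wedge P_b - P_s = 15. Substituting P_s = P_b - 15 into supply: Qs = 116.1 + 0.25P_b.
Market clearing requires 571.1 - P_b = 116.1 + 0.25P_b; hence 455 = 1.25P_b and P_b = 364.
So P_s = 349 and the quantity traded is Q = 571.1 - 364 = 207.1.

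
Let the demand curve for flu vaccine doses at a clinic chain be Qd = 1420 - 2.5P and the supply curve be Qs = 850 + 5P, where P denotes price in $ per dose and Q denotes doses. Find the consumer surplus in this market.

Consumer surplus = 302580

At equilibrium Qd = Qs, so 1420 - 2.5P = 850 + 5P; collecting terms, 570 = 7.5P and P* = 76.
Then Q* = 1420 - 2.5(76) = 1230.
Demand choke price (Qd = 0): P = 1420/2.5 = 568. Consumer surplus = ½ × (568 - 76) × 1230 = 302580.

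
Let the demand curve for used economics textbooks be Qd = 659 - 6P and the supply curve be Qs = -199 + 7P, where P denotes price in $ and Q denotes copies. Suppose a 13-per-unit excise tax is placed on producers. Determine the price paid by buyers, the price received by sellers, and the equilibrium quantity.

Producers keep P_s = P_b - 13 per unit, so supply in terms of the buyer price is Qs = -290 + 7P_b.
Equate demand and the shifted supply: 659 - 6P_b = -290 + 7P_b, giving 13P_b = 949, so P_b = 73.
Then P_s = 73 - 13 = 60 and Q = 659 - 6(73) = 221.

P_b = 73, P_s = 60, Q = 221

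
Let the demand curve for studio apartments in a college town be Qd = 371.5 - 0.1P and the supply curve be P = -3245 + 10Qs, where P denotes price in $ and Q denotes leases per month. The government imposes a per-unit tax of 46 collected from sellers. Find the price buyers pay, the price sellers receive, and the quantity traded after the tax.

Rewriting in direct form: Qs = 324.5 + 0.1P.
With a tax of 46 on sellers, they supply based on the net price P_s = P_b - 46, so Qs = 319.9 + 0.1P_b.
Equate demand and the shifted supply: 371.5 - 0.1P_b = 319.9 + 0.1P_b, giving 0.2P_b = 51.6, so P_b = 258.
So P_s = 212 and the quantity traded is Q = 371.5 - 0.1(258) = 345.7.

P_b = 258, P_s = 212, Q = 345.7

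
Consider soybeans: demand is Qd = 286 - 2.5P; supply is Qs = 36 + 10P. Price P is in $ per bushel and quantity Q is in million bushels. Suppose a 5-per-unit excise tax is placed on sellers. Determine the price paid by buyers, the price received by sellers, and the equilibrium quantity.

Sellers keep P_s = P_b - 5 per unit, so supply in terms of the buyer price is Qs = -14 + 10P_b.
Set Qd = Qs: 286 - 2.5P_b = -14 + 10P_b, so 300 = 12.5P_b and P_b = 24.
So P_s = 19 and the quantity traded is Q = 286 - 2.5(24) = 226.

P_b = 24, P_s = 19, Q = 226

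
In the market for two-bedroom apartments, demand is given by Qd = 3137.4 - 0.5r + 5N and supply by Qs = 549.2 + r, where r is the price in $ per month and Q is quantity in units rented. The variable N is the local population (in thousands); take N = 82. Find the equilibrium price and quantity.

With N = 82, demand is Qd = 3547.4 - 0.5r.
At equilibrium Qd = Qs, so 3547.4 - 0.5r = 549.2 + r; collecting terms, 2998.2 = 1.5r and r* = 1998.8.
From the demand curve, Q* = 3547.4 - 0.5(1998.8) = 2548.

r* = 1998.8, Q* = 2548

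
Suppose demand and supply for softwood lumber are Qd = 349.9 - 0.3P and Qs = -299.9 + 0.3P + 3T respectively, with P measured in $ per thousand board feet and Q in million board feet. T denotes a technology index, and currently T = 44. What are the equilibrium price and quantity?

With T = 44, supply is Qs = -167.9 + 0.3P.
At equilibrium Qd = Qs, so 349.9 - 0.3P = -167.9 + 0.3P; collecting terms, 517.8 = 0.6P and P* = 863.
Plugging P* into demand: Q* = 349.9 - 0.3(863) = 91.

P* = 863, Q* = 91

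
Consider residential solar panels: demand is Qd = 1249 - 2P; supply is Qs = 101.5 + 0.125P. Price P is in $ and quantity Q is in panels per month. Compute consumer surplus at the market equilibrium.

Consumer surplus = 7140.25

Equating demand and supply, 1249 - 2P = 101.5 + 0.125P gives 2.125P = 1147.5, so P* = 540.
Substitute back: Q* = 1249 - 2(540) = 169.
Demand choke price (Qd = 0): P = 1249/2 = 624.5. Consumer surplus = ½ × (624.5 - 540) × 169 = 7140.25.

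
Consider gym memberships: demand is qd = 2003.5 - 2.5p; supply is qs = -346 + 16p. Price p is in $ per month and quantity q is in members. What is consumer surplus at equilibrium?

At equilibrium qd = qs, so 2003.5 - 2.5p = -346 + 16p; collecting terms, 2349.5 = 18.5p and p* = 127.
From the demand curve, q* = 2003.5 - 2.5(127) = 1686.
Demand choke price (qd = 0): p = 2003.5/2.5 = 801.4. Consumer surplus = ½ × (801.4 - 127) × 1686 = 568519.2.

Consumer surplus = 568519.2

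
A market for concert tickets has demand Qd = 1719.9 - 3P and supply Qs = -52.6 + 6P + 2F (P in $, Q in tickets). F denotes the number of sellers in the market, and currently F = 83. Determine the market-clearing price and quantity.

With F = 83, supply is Qs = 113.4 + 6P.
Equating demand and supply, 1719.9 - 3P = 113.4 + 6P gives 9P = 1606.5, so P* = 178.5.
Plugging P* into demand: Q* = 1719.9 - 3(178.5) = 1184.4.

P* = 178.5, Q* = 1184.4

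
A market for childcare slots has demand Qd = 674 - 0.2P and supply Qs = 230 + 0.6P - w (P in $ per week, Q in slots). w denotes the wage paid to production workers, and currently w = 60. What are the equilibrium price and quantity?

P* = 630, Q* = 548

With w = 60, supply is Qs = 170 + 0.6P.
Equating demand and supply, 674 - 0.2P = 170 + 0.6P gives 0.8P = 504, so P* = 630.
Plugging P* into demand: Q* = 674 - 0.2(630) = 548.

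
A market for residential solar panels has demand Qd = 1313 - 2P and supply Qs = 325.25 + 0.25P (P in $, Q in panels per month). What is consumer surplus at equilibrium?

At equilibrium Qd = Qs, so 1313 - 2P = 325.25 + 0.25P; collecting terms, 987.75 = 2.25P and P* = 439.
Plugging P* into demand: Q* = 1313 - 2(439) = 435.
Demand choke price (Qd = 0): P = 1313/2 = 656.5. Consumer surplus = ½ × (656.5 - 439) × 435 = 47306.25.

Consumer surplus = 47306.25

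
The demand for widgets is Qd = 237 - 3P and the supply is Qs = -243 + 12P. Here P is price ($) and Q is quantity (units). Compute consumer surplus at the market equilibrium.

Consumer surplus = 3313.5

Set Qd = Qs: 237 - 3P = -243 + 12P, so 480 = 15P and P* = 32.
Plugging P* into demand: Q* = 237 - 3(32) = 141.
Demand choke price (Qd = 0): P = 237/3 = 79. Consumer surplus = ½ × (79 - 32) × 141 = 3313.5.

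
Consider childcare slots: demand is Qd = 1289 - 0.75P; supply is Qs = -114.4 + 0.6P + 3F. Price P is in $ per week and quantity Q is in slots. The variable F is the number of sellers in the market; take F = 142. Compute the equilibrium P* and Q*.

P* = 724, Q* = 746

With F = 142, supply is Qs = 311.6 + 0.6P.
Set Qd = Qs: 1289 - 0.75P = 311.6 + 0.6P, so 977.4 = 1.35P and P* = 724.
From the demand curve, Q* = 1289 - 0.75(724) = 746.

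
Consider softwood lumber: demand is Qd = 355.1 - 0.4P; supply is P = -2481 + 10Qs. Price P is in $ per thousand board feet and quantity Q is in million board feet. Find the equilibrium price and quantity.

In direct form, Qs = 248.1 + 0.1P.
At equilibrium Qd = Qs, so 355.1 - 0.4P = 248.1 + 0.1P; collecting terms, 107 = 0.5P and P* = 214.
Then Q* = 355.1 - 0.4(214) = 269.5.

P* = 214, Q* = 269.5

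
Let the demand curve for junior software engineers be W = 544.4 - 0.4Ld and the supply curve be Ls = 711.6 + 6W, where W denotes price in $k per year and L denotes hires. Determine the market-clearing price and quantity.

In direct form, Ld = 1361 - 2.5W.
Equating demand and supply, 1361 - 2.5W = 711.6 + 6W gives 8.5W = 649.4, so W* = 76.4.
Then L* = 1361 - 2.5(76.4) = 1170.

W* = 76.4, L* = 1170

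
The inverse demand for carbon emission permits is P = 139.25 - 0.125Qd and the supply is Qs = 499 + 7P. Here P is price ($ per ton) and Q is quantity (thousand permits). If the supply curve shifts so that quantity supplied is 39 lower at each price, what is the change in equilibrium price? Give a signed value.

Rewriting in direct form: Qd = 1114 - 8P.
The market clears where 1114 - 8P = 499 + 7P. Rearranging, 15P = 615, hence P* = 41.
Then Q* = 1114 - 8(41) = 786.
After the shift, supply is Qs = 460 + 7P.
New equilibrium: 654 = 15P, so P = 43.6 and Q = 765.2.
ΔP = 43.6 - 41 = 2.6.

ΔP = 2.6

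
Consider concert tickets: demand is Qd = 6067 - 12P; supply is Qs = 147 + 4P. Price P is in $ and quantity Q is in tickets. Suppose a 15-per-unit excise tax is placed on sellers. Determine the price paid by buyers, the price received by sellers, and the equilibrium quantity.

P_b = 373.75, P_s = 358.75, Q = 1582

With a tax of 15 on sellers, they supply based on the net price P_s = P_b - 15, so Qs = 87 + 4P_b.
Equate demand and the shifted supply: 6067 - 12P_b = 87 + 4P_b, giving 16P_b = 5980, so P_b = 373.75.
So P_s = 358.75 and the quantity traded is Q = 6067 - 12(373.75) = 1582.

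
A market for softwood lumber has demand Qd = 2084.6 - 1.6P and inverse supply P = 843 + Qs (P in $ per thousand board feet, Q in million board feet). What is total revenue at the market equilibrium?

In direct form, Qs = -843 + P.
The market clears where 2084.6 - 1.6P = -843 + P. Rearranging, 2.6P = 2927.6, hence P* = 1126.
Then Q* = 2084.6 - 1.6(1126) = 283.
Total revenue = P* × Q* = 1126 × 283 = 318658.

Total revenue = 318658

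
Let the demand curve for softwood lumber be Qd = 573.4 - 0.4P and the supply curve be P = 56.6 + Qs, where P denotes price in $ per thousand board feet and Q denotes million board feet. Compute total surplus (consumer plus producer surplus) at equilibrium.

Inverting to quantity form: Qs = -56.6 + P.
The market clears where 573.4 - 0.4P = -56.6 + P. Rearranging, 1.4P = 630, hence P* = 450.
From the demand curve, Q* = 573.4 - 0.4(450) = 393.4.
Demand choke price = 1433.5; supply choke price = 56.6. CS = ½(1433.5 - 450)(393.4) = 193454.45; PS = ½(450 - 56.6)(393.4) = 77381.78. Total surplus = 270836.23.

Total surplus = 270836.23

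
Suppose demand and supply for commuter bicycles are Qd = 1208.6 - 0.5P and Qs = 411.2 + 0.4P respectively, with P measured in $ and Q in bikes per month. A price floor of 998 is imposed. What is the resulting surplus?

At P = 998: Qd = 709.6 and Qs = 810.4.
Surplus = Qs - Qd = 810.4 - 709.6 = 100.8.

Surplus = 100.8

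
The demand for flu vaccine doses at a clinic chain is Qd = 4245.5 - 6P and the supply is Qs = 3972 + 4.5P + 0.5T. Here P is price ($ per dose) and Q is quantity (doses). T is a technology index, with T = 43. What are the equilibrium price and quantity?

With T = 43, supply is Qs = 3993.5 + 4.5P.
At equilibrium Qd = Qs, so 4245.5 - 6P = 3993.5 + 4.5P; collecting terms, 252 = 10.5P and P* = 24.
From the demand curve, Q* = 4245.5 - 6(24) = 4101.5.

P* = 24, Q* = 4101.5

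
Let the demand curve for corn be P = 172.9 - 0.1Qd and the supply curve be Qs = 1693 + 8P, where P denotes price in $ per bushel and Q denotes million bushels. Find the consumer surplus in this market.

Consumer surplus = 146034.05

Inverting to quantity form: Qd = 1729 - 10P.
Set Qd = Qs: 1729 - 10P = 1693 + 8P, so 36 = 18P and P* = 2.
Plugging P* into demand: Q* = 1729 - 10(2) = 1709.
Demand choke price (Qd = 0): P = 1729/10 = 172.9. Consumer surplus = ½ × (172.9 - 2) × 1709 = 146034.05.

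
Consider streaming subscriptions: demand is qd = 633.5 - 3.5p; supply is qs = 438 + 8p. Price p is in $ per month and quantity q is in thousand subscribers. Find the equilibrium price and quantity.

p* = 17, q* = 574

Set qd = qs: 633.5 - 3.5p = 438 + 8p, so 195.5 = 11.5p and p* = 17.
Substitute back: q* = 633.5 - 3.5(17) = 574.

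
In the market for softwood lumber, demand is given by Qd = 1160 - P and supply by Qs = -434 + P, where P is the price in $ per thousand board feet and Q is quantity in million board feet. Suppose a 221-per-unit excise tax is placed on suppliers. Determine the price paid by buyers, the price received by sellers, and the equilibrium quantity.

P_b = 907.5, P_s = 686.5, Q = 252.5

The tax drives a wedge P_b - P_s = 221. Substituting P_s = P_b - 221 into supply: Qs = -655 + P_b.
Market clearing requires 1160 - P_b = -655 + P_b; hence 1815 = 2P_b and P_b = 907.5.
So P_s = 686.5 and the quantity traded is Q = 1160 - 907.5 = 252.5.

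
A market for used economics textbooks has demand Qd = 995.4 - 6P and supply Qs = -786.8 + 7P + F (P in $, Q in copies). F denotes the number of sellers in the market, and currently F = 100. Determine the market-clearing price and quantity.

With F = 100, supply is Qs = -686.8 + 7P.
The market clears where 995.4 - 6P = -686.8 + 7P. Rearranging, 13P = 1682.2, hence P* = 129.4.
Then Q* = 995.4 - 6(129.4) = 219.

P* = 129.4, Q* = 219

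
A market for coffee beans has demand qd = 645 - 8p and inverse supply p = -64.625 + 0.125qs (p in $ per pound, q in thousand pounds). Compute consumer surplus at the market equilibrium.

In direct form, qs = 517 + 8p.
Equating demand and supply, 645 - 8p = 517 + 8p gives 16p = 128, so p* = 8.
Substitute back: q* = 645 - 8(8) = 581.
Demand choke price (qd = 0): p = 645/8 = 80.625. Consumer surplus = ½ × (80.625 - 8) × 581 = 21097.5625.

Consumer surplus = 21097.5625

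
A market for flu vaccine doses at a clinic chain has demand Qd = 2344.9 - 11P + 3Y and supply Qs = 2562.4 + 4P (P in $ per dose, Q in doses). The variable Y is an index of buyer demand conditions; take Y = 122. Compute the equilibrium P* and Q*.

P* = 9.9, Q* = 2602

With Y = 122, demand is Qd = 2710.9 - 11P.
At equilibrium Qd = Qs, so 2710.9 - 11P = 2562.4 + 4P; collecting terms, 148.5 = 15P and P* = 9.9.
Substitute back: Q* = 2710.9 - 11(9.9) = 2602.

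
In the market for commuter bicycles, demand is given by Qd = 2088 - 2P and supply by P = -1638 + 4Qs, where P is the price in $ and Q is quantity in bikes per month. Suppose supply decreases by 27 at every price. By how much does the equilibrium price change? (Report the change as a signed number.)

Rewriting in direct form: Qs = 409.5 + 0.25P.
The market clears where 2088 - 2P = 409.5 + 0.25P. Rearranging, 2.25P = 1678.5, hence P* = 746.
Plugging P* into demand: Q* = 2088 - 2(746) = 596.
After the shift, supply is Qs = 382.5 + 0.25P.
Re-solving, 2.25P = 1705.5 gives P = 758 and Q = 572.
ΔP = 758 - 746 = 12.

ΔP = 12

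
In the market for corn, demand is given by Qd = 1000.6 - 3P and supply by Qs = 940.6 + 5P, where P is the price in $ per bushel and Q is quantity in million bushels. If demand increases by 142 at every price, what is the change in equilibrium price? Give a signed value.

ΔP = 17.75

The market clears where 1000.6 - 3P = 940.6 + 5P. Rearranging, 8P = 60, hence P* = 7.5.
Plugging P* into demand: Q* = 1000.6 - 3(7.5) = 978.1.
After the shift, demand is Qd = 1142.6 - 3P.
Re-solving, 8P = 202 gives P = 25.25 and Q = 1066.85.
ΔP = 25.25 - 7.5 = 17.75.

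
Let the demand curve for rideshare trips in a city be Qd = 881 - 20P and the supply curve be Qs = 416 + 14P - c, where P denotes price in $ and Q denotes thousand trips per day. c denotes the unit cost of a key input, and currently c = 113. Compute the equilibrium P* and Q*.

With c = 113, supply is Qs = 303 + 14P.
The market clears where 881 - 20P = 303 + 14P. Rearranging, 34P = 578, hence P* = 17.
Then Q* = 881 - 20(17) = 541.

P* = 17, Q* = 541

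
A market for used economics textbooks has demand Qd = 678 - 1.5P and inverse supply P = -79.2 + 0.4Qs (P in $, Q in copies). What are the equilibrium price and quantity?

Inverting to quantity form: Qs = 198 + 2.5P.
Equating demand and supply, 678 - 1.5P = 198 + 2.5P gives 4P = 480, so P* = 120.
Plugging P* into demand: Q* = 678 - 1.5(120) = 498.

P* = 120, Q* = 498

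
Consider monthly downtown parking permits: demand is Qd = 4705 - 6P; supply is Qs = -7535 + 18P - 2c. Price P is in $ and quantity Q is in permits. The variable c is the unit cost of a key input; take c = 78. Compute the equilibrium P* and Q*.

P* = 516.5, Q* = 1606

With c = 78, supply is Qs = -7691 + 18P.
Equating demand and supply, 4705 - 6P = -7691 + 18P gives 24P = 12396, so P* = 516.5.
From the demand curve, Q* = 4705 - 6(516.5) = 1606.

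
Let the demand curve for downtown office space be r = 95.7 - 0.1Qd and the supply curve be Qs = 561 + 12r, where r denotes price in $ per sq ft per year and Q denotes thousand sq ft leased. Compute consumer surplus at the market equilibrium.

In direct form, Qd = 957 - 10r.
The market clears where 957 - 10r = 561 + 12r. Rearranging, 22r = 396, hence r* = 18.
Then Q* = 957 - 10(18) = 777.
Demand choke price (Qd = 0): r = 957/10 = 95.7. Consumer surplus = ½ × (95.7 - 18) × 777 = 30186.45.

Consumer surplus = 30186.45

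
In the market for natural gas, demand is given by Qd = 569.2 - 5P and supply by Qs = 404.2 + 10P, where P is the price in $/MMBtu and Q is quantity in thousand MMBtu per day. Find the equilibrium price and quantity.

P* = 11, Q* = 514.2

The market clears where 569.2 - 5P = 404.2 + 10P. Rearranging, 15P = 165, hence P* = 11.
From the demand curve, Q* = 569.2 - 5(11) = 514.2.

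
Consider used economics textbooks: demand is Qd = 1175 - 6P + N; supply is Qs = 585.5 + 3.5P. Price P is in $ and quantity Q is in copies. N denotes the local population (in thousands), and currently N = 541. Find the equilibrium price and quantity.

With N = 541, demand is Qd = 1716 - 6P.
At equilibrium Qd = Qs, so 1716 - 6P = 585.5 + 3.5P; collecting terms, 1130.5 = 9.5P and P* = 119.
Substitute back: Q* = 1716 - 6(119) = 1002.

P* = 119, Q* = 1002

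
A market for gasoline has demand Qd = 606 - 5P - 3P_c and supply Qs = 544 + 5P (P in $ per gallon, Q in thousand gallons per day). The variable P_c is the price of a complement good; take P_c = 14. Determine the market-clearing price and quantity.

With P_c = 14, demand is Qd = 564 - 5P.
At equilibrium Qd = Qs, so 564 - 5P = 544 + 5P; collecting terms, 20 = 10P and P* = 2.
Plugging P* into demand: Q* = 564 - 5(2) = 554.

P* = 2, Q* = 554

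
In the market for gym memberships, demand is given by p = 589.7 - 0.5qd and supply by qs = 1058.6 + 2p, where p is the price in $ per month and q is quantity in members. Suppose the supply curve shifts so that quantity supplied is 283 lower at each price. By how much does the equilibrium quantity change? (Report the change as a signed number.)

In direct form, qd = 1179.4 - 2p.
At equilibrium qd = qs, so 1179.4 - 2p = 1058.6 + 2p; collecting terms, 120.8 = 4p and p* = 30.2.
Plugging p* into demand: q* = 1179.4 - 2(30.2) = 1119.
After the shift, supply is qs = 775.6 + 2p.
New equilibrium: 403.8 = 4p, so p = 100.95 and q = 977.5.
Δq = 977.5 - 1119 = -141.5.

Δq = -141.5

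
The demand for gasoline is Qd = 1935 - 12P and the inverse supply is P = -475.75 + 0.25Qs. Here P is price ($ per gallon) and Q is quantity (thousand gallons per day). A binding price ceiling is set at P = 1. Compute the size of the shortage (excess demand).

Shortage = 16

Inverting to quantity form: Qs = 1903 + 4P.
With P fixed at 1, quantity demanded is 1923 and quantity supplied is 1907.
Shortage = Qd - Qs = 1923 - 1907 = 16.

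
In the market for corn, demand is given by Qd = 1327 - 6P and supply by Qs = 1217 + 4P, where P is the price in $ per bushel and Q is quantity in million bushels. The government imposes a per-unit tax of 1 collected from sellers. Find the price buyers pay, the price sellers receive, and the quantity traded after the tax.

The tax drives a wedge P_b - P_s = 1. Substituting P_s = P_b - 1 into supply: Qs = 1213 + 4P_b.
Set Qd = Qs: 1327 - 6P_b = 1213 + 4P_b, so 114 = 10P_b and P_b = 11.4.
So P_s = 10.4 and the quantity traded is Q = 1327 - 6(11.4) = 1258.6.

P_b = 11.4, P_s = 10.4, Q = 1258.6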